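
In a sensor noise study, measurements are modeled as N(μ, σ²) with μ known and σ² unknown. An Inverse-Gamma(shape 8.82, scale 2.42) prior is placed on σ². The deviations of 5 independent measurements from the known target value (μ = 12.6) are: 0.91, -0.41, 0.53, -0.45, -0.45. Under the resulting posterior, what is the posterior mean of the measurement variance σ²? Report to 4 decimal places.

With known mean μ and an Inverse-Gamma(α, β) prior on σ², the Normal likelihood is conjugate: posterior is Inv-Gamma(α + n/2, β + Σ(xᵢ−μ)²/2).
Σ(xᵢ−μ)² = (0.91)² + (-0.41)² + (0.53)² + (-0.45)² + (-0.45)² = 1.6821.
Posterior: Inv-Gamma(8.82 + 5/2, 2.42 + 1.6821/2) = Inv-Gamma(11.32, 3.26105).
E[σ²|data] = β/(α−1) = 3.26105/10.32 = 0.3160.

0.3160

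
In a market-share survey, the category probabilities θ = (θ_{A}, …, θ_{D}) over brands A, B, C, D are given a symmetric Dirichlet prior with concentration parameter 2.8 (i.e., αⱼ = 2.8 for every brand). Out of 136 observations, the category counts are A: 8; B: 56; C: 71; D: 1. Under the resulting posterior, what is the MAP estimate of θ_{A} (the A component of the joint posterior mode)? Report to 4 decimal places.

The Dirichlet prior is conjugate to the Multinomial likelihood: each posterior αⱼ = prior αⱼ + observed count nⱼ.
Posterior concentration: (10.8, 58.8, 73.8, 3.8), total = 147.2.
Joint mode component: (α_{A}−1)/(Σα−K) = 9.8/143.2 = 0.0684.

0.0684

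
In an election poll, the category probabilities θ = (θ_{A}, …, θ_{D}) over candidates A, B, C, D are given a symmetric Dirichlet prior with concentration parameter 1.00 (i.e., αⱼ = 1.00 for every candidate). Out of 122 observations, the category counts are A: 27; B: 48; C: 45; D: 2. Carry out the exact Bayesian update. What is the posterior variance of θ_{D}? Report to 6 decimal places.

The Dirichlet prior is conjugate to the Multinomial likelihood: each posterior αⱼ = prior αⱼ + observed count nⱼ.
Posterior concentration: (28.00, 49.00, 46.00, 3.00), total = 126.00.
Var[θ_j] = α_j(Σα−α_j)/((Σα)²(Σα+1)) = 3.00·123.00/(126.00²·127.00) = 0.000183.

0.000183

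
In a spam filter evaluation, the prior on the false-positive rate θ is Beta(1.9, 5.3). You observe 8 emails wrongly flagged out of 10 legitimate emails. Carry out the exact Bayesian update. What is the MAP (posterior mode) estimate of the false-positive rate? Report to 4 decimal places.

0.5855

The Beta prior is conjugate to a Binomial/Bernoulli likelihood; the update adds successes to α and failures to β.
Posterior: Beta(α+k, β+n−k) = Beta(1.9+8, 5.3+2) = Beta(9.9, 7.3).
Mode of Beta(a,b) for a,b>1 is (a−1)/(a+b−2) = 8.9/15.2 = 0.5855.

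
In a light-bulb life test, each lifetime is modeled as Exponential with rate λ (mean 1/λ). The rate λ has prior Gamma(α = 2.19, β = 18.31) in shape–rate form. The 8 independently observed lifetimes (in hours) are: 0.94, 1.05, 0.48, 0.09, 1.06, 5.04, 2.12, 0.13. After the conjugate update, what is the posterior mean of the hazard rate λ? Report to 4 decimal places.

With a Gamma(shape α, rate β) prior on the exponential rate λ, the posterior after n observations with total T = Σxᵢ is Gamma(α+n, β+T).
Sum of observations T = 10.91 hours; n = 8.
Posterior: Gamma(2.19+8, 18.31+10.91) = Gamma(10.19, 29.22).
Posterior mean of λ = α/β = 10.19/29.22 = 0.3487.

0.3487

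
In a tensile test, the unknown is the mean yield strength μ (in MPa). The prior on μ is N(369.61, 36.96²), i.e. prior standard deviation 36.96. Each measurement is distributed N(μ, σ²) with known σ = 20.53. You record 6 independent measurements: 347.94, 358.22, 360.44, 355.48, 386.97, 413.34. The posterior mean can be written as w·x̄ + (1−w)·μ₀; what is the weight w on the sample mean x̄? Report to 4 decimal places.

For Normal data with known variance σ², a Normal(μ₀, σ₀²) prior on μ is conjugate. Posterior precision = 1/σ₀² + n/σ²; posterior mean is the precision-weighted average of μ₀ and x̄.
σ₀² = 36.96² = 1366.0416, σ² = 20.53² = 421.4809. Prior precision 1/σ₀² = 1/1366.0416; data precision n/σ² = 6/421.4809.
w = (n/σ²)/(1/σ₀² + n/σ²) = n·σ₀²/(σ² + n·σ₀²) = 6·1366.0416/(421.4809 + 6·1366.0416) = 8196.2496/8617.7305 = 0.9511.

0.9511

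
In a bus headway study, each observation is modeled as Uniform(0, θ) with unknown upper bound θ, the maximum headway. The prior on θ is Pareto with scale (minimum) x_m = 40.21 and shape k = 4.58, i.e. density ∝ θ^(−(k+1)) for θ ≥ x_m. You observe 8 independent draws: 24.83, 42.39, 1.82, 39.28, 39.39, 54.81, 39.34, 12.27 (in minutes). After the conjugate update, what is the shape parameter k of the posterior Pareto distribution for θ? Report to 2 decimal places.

A Pareto(scale x_m, shape k) prior on the upper bound θ of Uniform(0, θ) is conjugate: posterior is Pareto(max(x_m, max xᵢ), k + n).
Sample maximum = 54.81; prior scale x_m = 40.21 → posterior scale = max = 54.81.
Posterior shape = 4.58 + 8 = 12.58.
Posterior shape k = 12.58.

12.58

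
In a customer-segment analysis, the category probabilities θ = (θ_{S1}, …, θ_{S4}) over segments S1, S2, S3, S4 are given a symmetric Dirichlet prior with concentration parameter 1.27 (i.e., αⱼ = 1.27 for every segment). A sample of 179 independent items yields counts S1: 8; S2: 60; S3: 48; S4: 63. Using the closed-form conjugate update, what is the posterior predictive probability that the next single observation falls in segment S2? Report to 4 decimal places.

0.3328

The Dirichlet prior is conjugate to the Multinomial likelihood: each posterior αⱼ = prior αⱼ + observed count nⱼ.
Posterior concentration: (9.27, 61.27, 49.27, 64.27), total = 184.08.
P(next = S2 | data) = α_{S2}/Σα = 0.3328.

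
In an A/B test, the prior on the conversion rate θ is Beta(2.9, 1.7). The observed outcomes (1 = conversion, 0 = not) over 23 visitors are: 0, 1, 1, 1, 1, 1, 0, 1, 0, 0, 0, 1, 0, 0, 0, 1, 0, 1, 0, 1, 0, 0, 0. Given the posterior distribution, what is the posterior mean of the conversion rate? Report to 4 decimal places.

0.4674

The Beta prior is conjugate to a Binomial/Bernoulli likelihood; the update adds successes to α and failures to β.
Posterior: Beta(α+k, β+n−k) = Beta(2.9+10, 1.7+13) = Beta(12.9, 14.7).
Posterior mean = α/(α+β) = 12.9/27.6 = 0.4674.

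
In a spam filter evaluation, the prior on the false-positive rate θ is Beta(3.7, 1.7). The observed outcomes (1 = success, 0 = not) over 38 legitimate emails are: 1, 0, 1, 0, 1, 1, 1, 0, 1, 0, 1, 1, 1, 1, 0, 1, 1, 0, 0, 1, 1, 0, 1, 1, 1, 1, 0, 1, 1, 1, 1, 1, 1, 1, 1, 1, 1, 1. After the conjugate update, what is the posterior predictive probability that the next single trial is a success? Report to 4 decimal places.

0.7535

The Beta prior is conjugate to a Binomial/Bernoulli likelihood; the update adds successes to α and failures to β.
Posterior: Beta(α+k, β+n−k) = Beta(3.7+29, 1.7+9) = Beta(32.7, 10.7).
For a single future Bernoulli trial, P(success | data) = α/(α+β) = 0.7535.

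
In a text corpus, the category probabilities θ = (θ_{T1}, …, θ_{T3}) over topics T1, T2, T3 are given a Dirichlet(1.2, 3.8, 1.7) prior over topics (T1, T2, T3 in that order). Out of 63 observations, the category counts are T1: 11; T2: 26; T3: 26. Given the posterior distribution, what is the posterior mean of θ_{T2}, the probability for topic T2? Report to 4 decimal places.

0.4275

The Dirichlet prior is conjugate to the Multinomial likelihood: each posterior αⱼ = prior αⱼ + observed count nⱼ.
Posterior concentration: (12.2, 29.8, 27.7), total = 69.7.
E[θ_{T2}|data] = α_{T2}/Σα = 29.8/69.7 = 0.4275.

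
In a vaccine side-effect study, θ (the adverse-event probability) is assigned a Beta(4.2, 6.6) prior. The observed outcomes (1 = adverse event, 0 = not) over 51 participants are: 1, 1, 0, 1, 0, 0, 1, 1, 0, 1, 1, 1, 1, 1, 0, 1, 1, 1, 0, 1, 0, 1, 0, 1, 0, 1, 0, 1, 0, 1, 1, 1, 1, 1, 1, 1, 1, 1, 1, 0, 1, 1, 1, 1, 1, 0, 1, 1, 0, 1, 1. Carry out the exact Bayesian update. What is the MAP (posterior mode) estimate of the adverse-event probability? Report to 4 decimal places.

The Beta prior is conjugate to a Binomial/Bernoulli likelihood; the update adds successes to α and failures to β.
Posterior: Beta(α+k, β+n−k) = Beta(4.2+37, 6.6+14) = Beta(41.2, 20.6).
Mode of Beta(a,b) for a,b>1 is (a−1)/(a+b−2) = 40.2/59.8 = 0.6722.

0.6722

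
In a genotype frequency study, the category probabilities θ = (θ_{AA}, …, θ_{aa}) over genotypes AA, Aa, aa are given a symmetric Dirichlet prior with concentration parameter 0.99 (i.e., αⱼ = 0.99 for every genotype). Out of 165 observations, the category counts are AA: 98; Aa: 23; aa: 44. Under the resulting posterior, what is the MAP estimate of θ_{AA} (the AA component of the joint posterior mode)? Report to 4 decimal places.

The Dirichlet prior is conjugate to the Multinomial likelihood: each posterior αⱼ = prior αⱼ + observed count nⱼ.
Posterior concentration: (98.99, 23.99, 44.99), total = 167.97.
Joint mode component: (α_{AA}−1)/(Σα−K) = 97.99/164.97 = 0.5940.

0.5940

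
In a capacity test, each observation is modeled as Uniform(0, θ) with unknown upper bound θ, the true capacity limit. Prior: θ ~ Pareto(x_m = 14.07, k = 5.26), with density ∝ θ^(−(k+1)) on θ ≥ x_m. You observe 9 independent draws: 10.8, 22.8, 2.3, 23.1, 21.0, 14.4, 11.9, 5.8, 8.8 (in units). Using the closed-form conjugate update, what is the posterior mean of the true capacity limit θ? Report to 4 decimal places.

A Pareto(scale x_m, shape k) prior on the upper bound θ of Uniform(0, θ) is conjugate: posterior is Pareto(max(x_m, max xᵢ), k + n).
Sample maximum = 23.1; prior scale x_m = 14.07 → posterior scale = max = 23.10.
Posterior shape = 5.26 + 9 = 14.26.
E[θ|data] = k·x_m/(k−1) = 14.26·23.10/13.26 = 24.8421.

24.8421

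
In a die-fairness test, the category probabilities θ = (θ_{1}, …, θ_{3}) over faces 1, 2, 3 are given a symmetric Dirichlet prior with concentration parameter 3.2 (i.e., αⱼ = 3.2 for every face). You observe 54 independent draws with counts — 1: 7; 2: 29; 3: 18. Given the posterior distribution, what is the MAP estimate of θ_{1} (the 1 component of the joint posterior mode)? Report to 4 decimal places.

The Dirichlet prior is conjugate to the Multinomial likelihood: each posterior αⱼ = prior αⱼ + observed count nⱼ.
Posterior concentration: (10.2, 32.2, 21.2), total = 63.6.
Joint mode component: (α_{1}−1)/(Σα−K) = 9.2/60.6 = 0.1518.

0.1518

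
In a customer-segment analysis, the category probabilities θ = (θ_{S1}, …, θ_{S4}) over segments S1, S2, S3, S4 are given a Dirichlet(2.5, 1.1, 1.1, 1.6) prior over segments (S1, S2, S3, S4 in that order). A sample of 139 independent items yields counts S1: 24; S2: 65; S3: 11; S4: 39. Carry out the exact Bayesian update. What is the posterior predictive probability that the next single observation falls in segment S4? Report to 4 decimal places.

0.2794

The Dirichlet prior is conjugate to the Multinomial likelihood: each posterior αⱼ = prior αⱼ + observed count nⱼ.
Posterior concentration: (26.5, 66.1, 12.1, 40.6), total = 145.3.
P(next = S4 | data) = α_{S4}/Σα = 0.2794.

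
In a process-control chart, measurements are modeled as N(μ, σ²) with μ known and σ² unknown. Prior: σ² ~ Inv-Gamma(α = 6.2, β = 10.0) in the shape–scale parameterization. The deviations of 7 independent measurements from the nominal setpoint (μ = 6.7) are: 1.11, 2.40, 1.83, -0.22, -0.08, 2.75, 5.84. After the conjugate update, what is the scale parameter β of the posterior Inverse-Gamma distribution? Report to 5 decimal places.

With known mean μ and an Inverse-Gamma(α, β) prior on σ², the Normal likelihood is conjugate: posterior is Inv-Gamma(α + n/2, β + Σ(xᵢ−μ)²/2).
Σ(xᵢ−μ)² = (1.11)² + (2.40)² + (1.83)² + (-0.22)² + (-0.08)² + (2.75)² + (5.84)² = 52.0639.
Posterior: Inv-Gamma(6.2 + 7/2, 10.0 + 52.0639/2) = Inv-Gamma(9.70, 36.03195).
Posterior β = 36.03195.

36.03195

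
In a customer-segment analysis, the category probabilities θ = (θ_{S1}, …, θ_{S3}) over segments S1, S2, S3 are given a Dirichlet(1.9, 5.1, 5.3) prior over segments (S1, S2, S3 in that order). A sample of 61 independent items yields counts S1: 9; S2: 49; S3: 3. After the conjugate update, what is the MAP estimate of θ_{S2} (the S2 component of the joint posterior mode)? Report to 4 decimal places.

The Dirichlet prior is conjugate to the Multinomial likelihood: each posterior αⱼ = prior αⱼ + observed count nⱼ.
Posterior concentration: (10.9, 54.1, 8.3), total = 73.3.
Joint mode component: (α_{S2}−1)/(Σα−K) = 53.1/70.3 = 0.7553.

0.7553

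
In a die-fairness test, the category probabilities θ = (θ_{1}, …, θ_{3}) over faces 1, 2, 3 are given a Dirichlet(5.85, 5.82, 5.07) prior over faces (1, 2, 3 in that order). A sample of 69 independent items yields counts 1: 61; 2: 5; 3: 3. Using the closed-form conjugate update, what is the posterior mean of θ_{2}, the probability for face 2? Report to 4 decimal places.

The Dirichlet prior is conjugate to the Multinomial likelihood: each posterior αⱼ = prior αⱼ + observed count nⱼ.
Posterior concentration: (66.85, 10.82, 8.07), total = 85.74.
E[θ_{2}|data] = α_{2}/Σα = 10.82/85.74 = 0.1262.

0.1262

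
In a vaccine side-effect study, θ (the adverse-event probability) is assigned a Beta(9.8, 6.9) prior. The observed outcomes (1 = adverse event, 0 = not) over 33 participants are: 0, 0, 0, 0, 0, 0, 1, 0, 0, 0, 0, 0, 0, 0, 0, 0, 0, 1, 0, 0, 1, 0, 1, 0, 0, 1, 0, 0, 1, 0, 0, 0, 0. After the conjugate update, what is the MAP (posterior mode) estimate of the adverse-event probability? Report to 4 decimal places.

The Beta prior is conjugate to a Binomial/Bernoulli likelihood; the update adds successes to α and failures to β.
Posterior: Beta(α+k, β+n−k) = Beta(9.8+6, 6.9+27) = Beta(15.8, 33.9).
Mode of Beta(a,b) for a,b>1 is (a−1)/(a+b−2) = 14.8/47.7 = 0.3103.

0.3103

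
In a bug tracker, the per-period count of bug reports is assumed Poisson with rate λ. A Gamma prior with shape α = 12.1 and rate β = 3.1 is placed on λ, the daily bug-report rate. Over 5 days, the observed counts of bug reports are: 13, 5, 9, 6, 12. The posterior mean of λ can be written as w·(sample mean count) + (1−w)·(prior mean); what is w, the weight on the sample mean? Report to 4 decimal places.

With a Gamma(shape α, rate β) prior, the Poisson likelihood is conjugate: the posterior is Gamma(α + ΣXᵢ, β + n).
Posterior mean = (α₀+S)/(β₀+n) = [n/(β₀+n)]·(S/n) + [β₀/(β₀+n)]·(α₀/β₀), so only n and β₀ enter the weight.
Weight on data w = n/(β₀+n) = 5/(3.1+5) = 5/8.1 = 0.6173.

0.6173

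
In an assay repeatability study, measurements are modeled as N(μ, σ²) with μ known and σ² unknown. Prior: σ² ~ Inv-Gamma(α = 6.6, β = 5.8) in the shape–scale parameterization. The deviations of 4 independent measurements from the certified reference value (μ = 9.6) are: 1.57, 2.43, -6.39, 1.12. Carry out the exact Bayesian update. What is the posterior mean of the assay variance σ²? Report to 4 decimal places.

4.0827

With known mean μ and an Inverse-Gamma(α, β) prior on σ², the Normal likelihood is conjugate: posterior is Inv-Gamma(α + n/2, β + Σ(xᵢ−μ)²/2).
Σ(xᵢ−μ)² = (1.57)² + (2.43)² + (-6.39)² + (1.12)² = 50.4563.
Posterior: Inv-Gamma(6.6 + 4/2, 5.8 + 50.4563/2) = Inv-Gamma(8.60, 31.02815).
E[σ²|data] = β/(α−1) = 31.02815/7.60 = 4.0827.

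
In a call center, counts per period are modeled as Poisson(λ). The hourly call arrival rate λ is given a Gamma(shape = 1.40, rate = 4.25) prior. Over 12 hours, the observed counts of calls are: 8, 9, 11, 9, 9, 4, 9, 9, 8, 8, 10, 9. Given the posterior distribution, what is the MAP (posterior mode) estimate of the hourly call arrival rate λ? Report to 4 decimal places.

With a Gamma(shape α, rate β) prior, the Poisson likelihood is conjugate: the posterior is Gamma(α + ΣXᵢ, β + n).
Sum of counts S = 103 over n = 12 hours.
Posterior: Gamma(α+S, β+n) = Gamma(1.40+103, 4.25+12) = Gamma(104.40, 16.25).
Mode of Gamma(α,β) for α≥1 is (α−1)/β = 103.40/16.25 = 6.3631.

6.3631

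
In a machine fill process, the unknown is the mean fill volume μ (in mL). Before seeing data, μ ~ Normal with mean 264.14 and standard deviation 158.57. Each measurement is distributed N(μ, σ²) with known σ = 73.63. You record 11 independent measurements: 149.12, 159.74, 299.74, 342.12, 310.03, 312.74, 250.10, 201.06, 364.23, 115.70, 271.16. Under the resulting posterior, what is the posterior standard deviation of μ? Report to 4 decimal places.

For Normal data with known variance σ², a Normal(μ₀, σ₀²) prior on μ is conjugate. Posterior precision = 1/σ₀² + n/σ²; posterior mean is the precision-weighted average of μ₀ and x̄.
σ₀² = 158.57² = 25144.4449, σ² = 73.63² = 5421.3769; σ² + n·σ₀² = 5421.3769 + 11·25144.4449 = 282010.2708.
Posterior precision = 1/σ₀² + n/σ² = 1/25144.4449 + 11/5421.3769 = (σ² + n·σ₀²)/(σ₀²σ²) = 282010.2708/(25144.4449·5421.3769); posterior variance σₙ² = σ₀²σ²/(σ² + n·σ₀²) = 25144.4449·5421.3769/282010.2708 = 483.377830.
Posterior SD = √σₙ² = √(25144.4449·5421.3769/282010.2708) = 21.9859.

21.9859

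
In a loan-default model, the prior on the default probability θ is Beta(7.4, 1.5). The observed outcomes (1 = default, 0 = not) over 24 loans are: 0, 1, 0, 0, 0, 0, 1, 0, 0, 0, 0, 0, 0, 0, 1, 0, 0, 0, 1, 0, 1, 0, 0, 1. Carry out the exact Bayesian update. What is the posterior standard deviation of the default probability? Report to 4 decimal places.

0.0844

The Beta prior is conjugate to a Binomial/Bernoulli likelihood; the update adds successes to α and failures to β.
Posterior: Beta(α+k, β+n−k) = Beta(7.4+6, 1.5+18) = Beta(13.4, 19.5).
Var = αβ/((α+β)²(α+β+1)) = 13.4·19.5/(32.9²·33.9) = 0.00712111; SD = √0.00712111 = 0.0844.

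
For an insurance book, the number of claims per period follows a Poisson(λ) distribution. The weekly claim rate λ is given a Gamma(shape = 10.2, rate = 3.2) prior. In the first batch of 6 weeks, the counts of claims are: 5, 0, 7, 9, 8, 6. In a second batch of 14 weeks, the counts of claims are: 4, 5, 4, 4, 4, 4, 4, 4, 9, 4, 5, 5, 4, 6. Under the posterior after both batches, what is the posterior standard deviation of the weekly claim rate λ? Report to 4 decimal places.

0.4545

With a Gamma(shape α, rate β) prior, the Poisson likelihood is conjugate: the posterior is Gamma(α + ΣXᵢ, β + n).
Batch 1: sum of counts S = 35 over n = 6 weeks.
After batch 1: Gamma(α+S, β+n) = Gamma(10.2+35, 3.2+6) = Gamma(45.2, 9.2).
Batch 2: sum of counts S = 66 over n = 14 weeks.
After batch 2: Gamma(α+S, β+n) = Gamma(45.2+66, 9.2+14) = Gamma(111.2, 23.2).
SD = √α/β = √111.2/23.2 = 0.4545.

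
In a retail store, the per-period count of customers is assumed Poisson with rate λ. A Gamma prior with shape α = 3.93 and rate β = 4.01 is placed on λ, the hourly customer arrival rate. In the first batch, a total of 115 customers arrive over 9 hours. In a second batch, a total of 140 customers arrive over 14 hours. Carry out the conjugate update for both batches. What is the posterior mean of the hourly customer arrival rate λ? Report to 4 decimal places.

9.5864

With a Gamma(shape α, rate β) prior, the Poisson likelihood is conjugate: the posterior is Gamma(α + ΣXᵢ, β + n).
After batch 1: Gamma(α+S, β+n) = Gamma(3.93+115, 4.01+9) = Gamma(118.93, 13.01).
After batch 2: Gamma(α+S, β+n) = Gamma(118.93+140, 13.01+14) = Gamma(258.93, 27.01).
Posterior mean = α/β = 258.93/27.01 = 9.5864.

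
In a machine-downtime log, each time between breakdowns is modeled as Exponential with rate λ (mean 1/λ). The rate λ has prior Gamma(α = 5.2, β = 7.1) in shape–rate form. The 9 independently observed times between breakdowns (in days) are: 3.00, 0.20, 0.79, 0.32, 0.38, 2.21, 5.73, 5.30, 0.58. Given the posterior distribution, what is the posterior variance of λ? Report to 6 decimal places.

With a Gamma(shape α, rate β) prior on the exponential rate λ, the posterior after n observations with total T = Σxᵢ is Gamma(α+n, β+T).
Sum of observations T = 18.51 days; n = 9.
Posterior: Gamma(5.2+9, 7.1+18.51) = Gamma(14.2, 25.61).
Var = α/β² = 0.021651.

0.021651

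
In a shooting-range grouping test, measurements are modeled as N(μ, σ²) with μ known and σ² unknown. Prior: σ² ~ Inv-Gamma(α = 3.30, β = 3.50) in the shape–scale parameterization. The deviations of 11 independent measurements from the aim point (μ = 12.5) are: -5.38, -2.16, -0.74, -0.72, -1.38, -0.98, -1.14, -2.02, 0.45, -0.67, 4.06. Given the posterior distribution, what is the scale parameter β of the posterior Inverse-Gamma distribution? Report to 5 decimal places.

33.52790

With known mean μ and an Inverse-Gamma(α, β) prior on σ², the Normal likelihood is conjugate: posterior is Inv-Gamma(α + n/2, β + Σ(xᵢ−μ)²/2).
Σ(xᵢ−μ)² = (-5.38)² + (-2.16)² + (-0.74)² + (-0.72)² + (-1.38)² + (-0.98)² + (-1.14)² + (-2.02)² + (0.45)² + (-0.67)² + (4.06)² = 60.0558.
Posterior: Inv-Gamma(3.30 + 11/2, 3.50 + 60.0558/2) = Inv-Gamma(8.80, 33.52790).
Posterior β = 33.52790.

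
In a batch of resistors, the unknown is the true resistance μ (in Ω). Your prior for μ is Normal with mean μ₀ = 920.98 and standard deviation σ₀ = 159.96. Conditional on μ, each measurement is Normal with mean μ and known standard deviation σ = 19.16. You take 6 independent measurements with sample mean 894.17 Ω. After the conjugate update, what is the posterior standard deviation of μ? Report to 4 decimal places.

7.8127

For Normal data with known variance σ², a Normal(μ₀, σ₀²) prior on μ is conjugate. Posterior precision = 1/σ₀² + n/σ²; posterior mean is the precision-weighted average of μ₀ and x̄.
σ₀² = 159.96² = 25587.2016, σ² = 19.16² = 367.1056; σ² + n·σ₀² = 367.1056 + 6·25587.2016 = 153890.3152.
Posterior precision = 1/σ₀² + n/σ² = 1/25587.2016 + 6/367.1056 = (σ² + n·σ₀²)/(σ₀²σ²) = 153890.3152/(25587.2016·367.1056); posterior variance σₙ² = σ₀²σ²/(σ² + n·σ₀²) = 25587.2016·367.1056/153890.3152 = 61.038311.
Posterior SD = √σₙ² = √(25587.2016·367.1056/153890.3152) = 7.8127.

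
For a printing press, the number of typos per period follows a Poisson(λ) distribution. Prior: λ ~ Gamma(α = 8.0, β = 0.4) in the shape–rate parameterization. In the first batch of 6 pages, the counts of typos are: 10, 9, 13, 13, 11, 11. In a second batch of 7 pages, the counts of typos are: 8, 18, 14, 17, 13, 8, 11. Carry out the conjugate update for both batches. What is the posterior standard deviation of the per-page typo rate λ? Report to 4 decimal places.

0.9557

With a Gamma(shape α, rate β) prior, the Poisson likelihood is conjugate: the posterior is Gamma(α + ΣXᵢ, β + n).
Batch 1: sum of counts S = 67 over n = 6 pages.
After batch 1: Gamma(α+S, β+n) = Gamma(8.0+67, 0.4+6) = Gamma(75.0, 6.4).
Batch 2: sum of counts S = 89 over n = 7 pages.
After batch 2: Gamma(α+S, β+n) = Gamma(75.0+89, 6.4+7) = Gamma(164.0, 13.4).
SD = √α/β = √164.0/13.4 = 0.9557.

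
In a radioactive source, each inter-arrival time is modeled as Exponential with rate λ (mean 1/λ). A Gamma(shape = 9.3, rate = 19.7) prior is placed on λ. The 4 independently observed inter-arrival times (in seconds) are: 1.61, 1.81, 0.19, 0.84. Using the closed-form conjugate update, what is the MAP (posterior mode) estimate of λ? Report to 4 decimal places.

0.5093

With a Gamma(shape α, rate β) prior on the exponential rate λ, the posterior after n observations with total T = Σxᵢ is Gamma(α+n, β+T).
Sum of observations T = 4.45 seconds; n = 4.
Posterior: Gamma(9.3+4, 19.7+4.45) = Gamma(13.3, 24.15).
Mode = (α−1)/β = 0.5093.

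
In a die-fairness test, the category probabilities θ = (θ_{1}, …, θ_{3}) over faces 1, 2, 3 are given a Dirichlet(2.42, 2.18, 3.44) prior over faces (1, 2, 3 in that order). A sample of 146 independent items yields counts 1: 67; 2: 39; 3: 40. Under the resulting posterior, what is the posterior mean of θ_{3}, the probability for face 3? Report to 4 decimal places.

0.2820

The Dirichlet prior is conjugate to the Multinomial likelihood: each posterior αⱼ = prior αⱼ + observed count nⱼ.
Posterior concentration: (69.42, 41.18, 43.44), total = 154.04.
E[θ_{3}|data] = α_{3}/Σα = 43.44/154.04 = 0.2820.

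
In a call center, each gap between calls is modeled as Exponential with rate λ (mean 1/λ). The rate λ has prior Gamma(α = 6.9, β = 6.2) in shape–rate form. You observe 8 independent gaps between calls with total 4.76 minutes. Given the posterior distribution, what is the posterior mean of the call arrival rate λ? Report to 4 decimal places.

With a Gamma(shape α, rate β) prior on the exponential rate λ, the posterior after n observations with total T = Σxᵢ is Gamma(α+n, β+T).
Posterior: Gamma(6.9+8, 6.2+4.76) = Gamma(14.9, 10.96).
Posterior mean of λ = α/β = 14.9/10.96 = 1.3595.

1.3595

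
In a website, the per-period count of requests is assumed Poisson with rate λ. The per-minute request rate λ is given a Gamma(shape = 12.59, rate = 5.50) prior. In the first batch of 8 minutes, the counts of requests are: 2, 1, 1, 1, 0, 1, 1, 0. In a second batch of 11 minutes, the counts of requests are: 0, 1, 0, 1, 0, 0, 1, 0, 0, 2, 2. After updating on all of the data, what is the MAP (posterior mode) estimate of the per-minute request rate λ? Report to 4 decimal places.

With a Gamma(shape α, rate β) prior, the Poisson likelihood is conjugate: the posterior is Gamma(α + ΣXᵢ, β + n).
Batch 1: sum of counts S = 7 over n = 8 minutes.
After batch 1: Gamma(α+S, β+n) = Gamma(12.59+7, 5.50+8) = Gamma(19.59, 13.50).
Batch 2: sum of counts S = 7 over n = 11 minutes.
After batch 2: Gamma(α+S, β+n) = Gamma(19.59+7, 13.50+11) = Gamma(26.59, 24.50).
Mode of Gamma(α,β) for α≥1 is (α−1)/β = 25.59/24.50 = 1.0445.

1.0445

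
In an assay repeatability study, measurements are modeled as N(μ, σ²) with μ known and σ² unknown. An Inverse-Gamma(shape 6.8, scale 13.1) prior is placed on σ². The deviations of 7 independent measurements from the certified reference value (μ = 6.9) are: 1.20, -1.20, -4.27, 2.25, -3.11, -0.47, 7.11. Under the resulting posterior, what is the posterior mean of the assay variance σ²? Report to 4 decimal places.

With known mean μ and an Inverse-Gamma(α, β) prior on σ², the Normal likelihood is conjugate: posterior is Inv-Gamma(α + n/2, β + Σ(xᵢ−μ)²/2).
Σ(xᵢ−μ)² = (1.20)² + (-1.20)² + (-4.27)² + (2.25)² + (-3.11)² + (-0.47)² + (7.11)² = 86.6205.
Posterior: Inv-Gamma(6.8 + 7/2, 13.1 + 86.6205/2) = Inv-Gamma(10.30, 56.41025).
E[σ²|data] = β/(α−1) = 56.41025/9.30 = 6.0656.

6.0656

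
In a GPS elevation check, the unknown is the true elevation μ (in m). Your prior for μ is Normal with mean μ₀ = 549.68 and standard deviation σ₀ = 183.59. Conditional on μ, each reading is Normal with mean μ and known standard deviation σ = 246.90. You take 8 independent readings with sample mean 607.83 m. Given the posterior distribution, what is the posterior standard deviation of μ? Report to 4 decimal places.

For Normal data with known variance σ², a Normal(μ₀, σ₀²) prior on μ is conjugate. Posterior precision = 1/σ₀² + n/σ²; posterior mean is the precision-weighted average of μ₀ and x̄.
σ₀² = 183.59² = 33705.2881, σ² = 246.90² = 60959.61; σ² + n·σ₀² = 60959.61 + 8·33705.2881 = 330601.9148.
Posterior precision = 1/σ₀² + n/σ² = 1/33705.2881 + 8/60959.61 = (σ² + n·σ₀²)/(σ₀²σ²) = 330601.9148/(33705.2881·60959.61); posterior variance σₙ² = σ₀²σ²/(σ² + n·σ₀²) = 33705.2881·60959.61/330601.9148 = 6214.910215.
Posterior SD = √σₙ² = √(33705.2881·60959.61/330601.9148) = 78.8347.

78.8347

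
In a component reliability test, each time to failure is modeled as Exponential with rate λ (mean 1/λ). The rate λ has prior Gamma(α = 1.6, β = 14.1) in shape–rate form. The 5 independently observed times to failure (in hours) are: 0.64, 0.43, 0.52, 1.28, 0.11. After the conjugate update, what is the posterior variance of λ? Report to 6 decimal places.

0.022624

With a Gamma(shape α, rate β) prior on the exponential rate λ, the posterior after n observations with total T = Σxᵢ is Gamma(α+n, β+T).
Sum of observations T = 2.98 hours; n = 5.
Posterior: Gamma(1.6+5, 14.1+2.98) = Gamma(6.6, 17.08).
Var = α/β² = 0.022624.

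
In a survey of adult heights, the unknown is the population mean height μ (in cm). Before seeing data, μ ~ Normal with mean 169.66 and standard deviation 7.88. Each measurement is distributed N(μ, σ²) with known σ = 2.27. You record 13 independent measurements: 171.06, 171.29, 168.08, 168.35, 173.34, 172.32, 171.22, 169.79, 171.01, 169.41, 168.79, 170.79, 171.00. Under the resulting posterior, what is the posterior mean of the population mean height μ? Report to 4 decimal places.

For Normal data with known variance σ², a Normal(μ₀, σ₀²) prior on μ is conjugate. Posterior precision = 1/σ₀² + n/σ²; posterior mean is the precision-weighted average of μ₀ and x̄.
Σxᵢ = 171.06 + 171.29 + 168.08 + 168.35 + 173.34 + 172.32 + 171.22 + 169.79 + 171.01 + 169.41 + 168.79 + 170.79 + 171.00 = 2216.45, so n·x̄ = 2216.45.
σ₀² = 7.88² = 62.0944, σ² = 2.27² = 5.1529; σ² + n·σ₀² = 5.1529 + 13·62.0944 = 812.3801.
Posterior mean = (μ₀/σ₀² + n·x̄/σ²)/(1/σ₀² + n/σ²) = (σ²·μ₀ + σ₀²·n·x̄)/(σ² + n·σ₀²) = (5.1529·169.66 + 62.0944·2216.45)/812.3801 = 138503.373894/812.3801 = 170.4909.

170.4909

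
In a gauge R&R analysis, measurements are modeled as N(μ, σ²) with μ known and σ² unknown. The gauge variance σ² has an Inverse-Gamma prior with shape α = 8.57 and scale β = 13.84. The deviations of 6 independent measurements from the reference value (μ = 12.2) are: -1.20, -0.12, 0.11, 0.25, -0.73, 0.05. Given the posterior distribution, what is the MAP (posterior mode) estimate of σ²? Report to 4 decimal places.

With known mean μ and an Inverse-Gamma(α, β) prior on σ², the Normal likelihood is conjugate: posterior is Inv-Gamma(α + n/2, β + Σ(xᵢ−μ)²/2).
Σ(xᵢ−μ)² = (-1.20)² + (-0.12)² + (0.11)² + (0.25)² + (-0.73)² + (0.05)² = 2.0644.
Posterior: Inv-Gamma(8.57 + 6/2, 13.84 + 2.0644/2) = Inv-Gamma(11.57, 14.87220).
Mode = β/(α+1) = 14.87220/12.57 = 1.1832.

1.1832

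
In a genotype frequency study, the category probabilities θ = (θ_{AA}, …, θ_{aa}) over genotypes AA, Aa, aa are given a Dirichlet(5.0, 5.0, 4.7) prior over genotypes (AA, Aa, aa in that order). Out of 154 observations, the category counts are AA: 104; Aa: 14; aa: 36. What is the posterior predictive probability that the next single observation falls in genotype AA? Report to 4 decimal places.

The Dirichlet prior is conjugate to the Multinomial likelihood: each posterior αⱼ = prior αⱼ + observed count nⱼ.
Posterior concentration: (109.0, 19.0, 40.7), total = 168.7.
P(next = AA | data) = α_{AA}/Σα = 0.6461.

0.6461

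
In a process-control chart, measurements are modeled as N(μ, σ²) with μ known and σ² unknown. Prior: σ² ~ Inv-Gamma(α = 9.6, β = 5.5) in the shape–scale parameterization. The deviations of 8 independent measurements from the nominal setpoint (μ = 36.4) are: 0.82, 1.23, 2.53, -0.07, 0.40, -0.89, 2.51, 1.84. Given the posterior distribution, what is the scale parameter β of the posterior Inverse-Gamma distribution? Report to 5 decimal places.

15.11445

With known mean μ and an Inverse-Gamma(α, β) prior on σ², the Normal likelihood is conjugate: posterior is Inv-Gamma(α + n/2, β + Σ(xᵢ−μ)²/2).
Σ(xᵢ−μ)² = (0.82)² + (1.23)² + (2.53)² + (-0.07)² + (0.40)² + (-0.89)² + (2.51)² + (1.84)² = 19.2289.
Posterior: Inv-Gamma(9.6 + 8/2, 5.5 + 19.2289/2) = Inv-Gamma(13.60, 15.11445).
Posterior β = 15.11445.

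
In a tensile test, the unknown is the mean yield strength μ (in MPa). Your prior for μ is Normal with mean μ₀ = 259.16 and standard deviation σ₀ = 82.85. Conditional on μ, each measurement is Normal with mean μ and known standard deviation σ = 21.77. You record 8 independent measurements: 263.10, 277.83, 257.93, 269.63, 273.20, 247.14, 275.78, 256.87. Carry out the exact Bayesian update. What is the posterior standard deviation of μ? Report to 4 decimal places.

For Normal data with known variance σ², a Normal(μ₀, σ₀²) prior on μ is conjugate. Posterior precision = 1/σ₀² + n/σ²; posterior mean is the precision-weighted average of μ₀ and x̄.
σ₀² = 82.85² = 6864.1225, σ² = 21.77² = 473.9329; σ² + n·σ₀² = 473.9329 + 8·6864.1225 = 55386.9129.
Posterior precision = 1/σ₀² + n/σ² = 1/6864.1225 + 8/473.9329 = (σ² + n·σ₀²)/(σ₀²σ²) = 55386.9129/(6864.1225·473.9329); posterior variance σₙ² = σ₀²σ²/(σ² + n·σ₀²) = 6864.1225·473.9329/55386.9129 = 58.734696.
Posterior SD = √σₙ² = √(6864.1225·473.9329/55386.9129) = 7.6639.

7.6639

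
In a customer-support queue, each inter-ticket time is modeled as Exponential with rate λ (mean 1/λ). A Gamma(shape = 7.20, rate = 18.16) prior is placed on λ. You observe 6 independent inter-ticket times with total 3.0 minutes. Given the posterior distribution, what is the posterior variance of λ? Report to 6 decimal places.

With a Gamma(shape α, rate β) prior on the exponential rate λ, the posterior after n observations with total T = Σxᵢ is Gamma(α+n, β+T).
Posterior: Gamma(7.20+6, 18.16+3.0) = Gamma(13.20, 21.16).
Var = α/β² = 0.029481.

0.029481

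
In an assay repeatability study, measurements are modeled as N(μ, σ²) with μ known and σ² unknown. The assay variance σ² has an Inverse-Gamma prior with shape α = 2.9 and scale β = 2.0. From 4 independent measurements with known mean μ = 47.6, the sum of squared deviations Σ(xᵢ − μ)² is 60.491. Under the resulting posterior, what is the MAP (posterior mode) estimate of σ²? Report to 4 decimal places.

With known mean μ and an Inverse-Gamma(α, β) prior on σ², the Normal likelihood is conjugate: posterior is Inv-Gamma(α + n/2, β + Σ(xᵢ−μ)²/2).
Posterior: Inv-Gamma(2.9 + 4/2, 2.0 + 60.491/2) = Inv-Gamma(4.90, 32.2455).
Mode = β/(α+1) = 32.2455/5.90 = 5.4653.

5.4653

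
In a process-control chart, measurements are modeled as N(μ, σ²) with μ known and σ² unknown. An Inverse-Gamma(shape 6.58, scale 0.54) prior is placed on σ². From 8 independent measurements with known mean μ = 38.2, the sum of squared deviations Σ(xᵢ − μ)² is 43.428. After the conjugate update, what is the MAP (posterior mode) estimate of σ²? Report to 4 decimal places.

1.9218

With known mean μ and an Inverse-Gamma(α, β) prior on σ², the Normal likelihood is conjugate: posterior is Inv-Gamma(α + n/2, β + Σ(xᵢ−μ)²/2).
Posterior: Inv-Gamma(6.58 + 8/2, 0.54 + 43.428/2) = Inv-Gamma(10.58, 22.2540).
Mode = β/(α+1) = 22.2540/11.58 = 1.9218.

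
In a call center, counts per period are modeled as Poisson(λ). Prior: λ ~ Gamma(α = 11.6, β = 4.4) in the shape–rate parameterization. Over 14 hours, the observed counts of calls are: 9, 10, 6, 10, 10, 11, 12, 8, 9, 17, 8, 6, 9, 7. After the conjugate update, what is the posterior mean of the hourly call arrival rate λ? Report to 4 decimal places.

With a Gamma(shape α, rate β) prior, the Poisson likelihood is conjugate: the posterior is Gamma(α + ΣXᵢ, β + n).
Sum of counts S = 132 over n = 14 hours.
Posterior: Gamma(α+S, β+n) = Gamma(11.6+132, 4.4+14) = Gamma(143.6, 18.4).
Posterior mean = α/β = 143.6/18.4 = 7.8043.

7.8043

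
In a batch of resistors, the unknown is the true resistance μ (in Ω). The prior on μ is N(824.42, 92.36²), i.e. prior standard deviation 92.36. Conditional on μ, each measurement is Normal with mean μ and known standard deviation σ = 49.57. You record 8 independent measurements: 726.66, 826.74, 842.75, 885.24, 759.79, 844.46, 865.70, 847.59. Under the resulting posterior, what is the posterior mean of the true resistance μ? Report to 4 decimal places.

824.8507

For Normal data with known variance σ², a Normal(μ₀, σ₀²) prior on μ is conjugate. Posterior precision = 1/σ₀² + n/σ²; posterior mean is the precision-weighted average of μ₀ and x̄.
Σxᵢ = 726.66 + 826.74 + 842.75 + 885.24 + 759.79 + 844.46 + 865.70 + 847.59 = 6598.93, so n·x̄ = 6598.93.
σ₀² = 92.36² = 8530.3696, σ² = 49.57² = 2457.1849; σ² + n·σ₀² = 2457.1849 + 8·8530.3696 = 70700.1417.
Posterior mean = (μ₀/σ₀² + n·x̄/σ²)/(1/σ₀² + n/σ²) = (σ²·μ₀ + σ₀²·n·x̄)/(σ² + n·σ₀²) = (2457.1849·824.42 + 8530.3696·6598.93)/70700.1417 = 58317064.239786/70700.1417 = 824.8507.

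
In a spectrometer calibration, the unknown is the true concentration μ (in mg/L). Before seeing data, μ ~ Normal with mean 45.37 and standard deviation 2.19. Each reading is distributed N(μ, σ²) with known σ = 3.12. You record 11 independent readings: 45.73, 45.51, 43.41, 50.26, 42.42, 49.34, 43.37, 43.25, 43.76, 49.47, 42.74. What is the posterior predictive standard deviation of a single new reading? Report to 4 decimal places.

3.2375

For Normal data with known variance σ², a Normal(μ₀, σ₀²) prior on μ is conjugate. Posterior precision = 1/σ₀² + n/σ²; posterior mean is the precision-weighted average of μ₀ and x̄.
σ₀² = 2.19² = 4.7961, σ² = 3.12² = 9.7344; σ² + n·σ₀² = 9.7344 + 11·4.7961 = 62.4915.
Posterior precision = 1/σ₀² + n/σ² = 1/4.7961 + 11/9.7344 = (σ² + n·σ₀²)/(σ₀²σ²) = 62.4915/(4.7961·9.7344); posterior variance σₙ² = σ₀²σ²/(σ² + n·σ₀²) = 4.7961·9.7344/62.4915 = 0.747096.
Predictive variance for one new observation = σₙ² + σ² = 4.7961·9.7344/62.4915 + 9.7344 = σ²·(σ₀² + 62.4915)/62.4915 = 9.7344·67.2876/62.4915 = 10.481496; SD = √(9.7344·67.2876/62.4915) = 3.2375.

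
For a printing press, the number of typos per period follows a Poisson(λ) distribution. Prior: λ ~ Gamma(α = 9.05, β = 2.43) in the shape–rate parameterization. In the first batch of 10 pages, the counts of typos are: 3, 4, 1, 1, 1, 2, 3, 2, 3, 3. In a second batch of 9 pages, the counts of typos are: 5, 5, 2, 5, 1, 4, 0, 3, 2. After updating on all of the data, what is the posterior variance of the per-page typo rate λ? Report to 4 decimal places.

With a Gamma(shape α, rate β) prior, the Poisson likelihood is conjugate: the posterior is Gamma(α + ΣXᵢ, β + n).
Batch 1: sum of counts S = 23 over n = 10 pages.
After batch 1: Gamma(α+S, β+n) = Gamma(9.05+23, 2.43+10) = Gamma(32.05, 12.43).
Batch 2: sum of counts S = 27 over n = 9 pages.
After batch 2: Gamma(α+S, β+n) = Gamma(32.05+27, 12.43+9) = Gamma(59.05, 21.43).
Var = α/β² = 59.05/21.43² = 0.1286.

0.1286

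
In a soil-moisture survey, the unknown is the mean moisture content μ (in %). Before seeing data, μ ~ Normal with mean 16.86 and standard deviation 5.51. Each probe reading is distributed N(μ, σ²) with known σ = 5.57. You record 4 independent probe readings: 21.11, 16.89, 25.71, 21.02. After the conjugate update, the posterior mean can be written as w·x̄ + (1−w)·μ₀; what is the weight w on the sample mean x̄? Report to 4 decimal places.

For Normal data with known variance σ², a Normal(μ₀, σ₀²) prior on μ is conjugate. Posterior precision = 1/σ₀² + n/σ²; posterior mean is the precision-weighted average of μ₀ and x̄.
σ₀² = 5.51² = 30.3601, σ² = 5.57² = 31.0249. Prior precision 1/σ₀² = 1/30.3601; data precision n/σ² = 4/31.0249.
w = (n/σ²)/(1/σ₀² + n/σ²) = n·σ₀²/(σ² + n·σ₀²) = 4·30.3601/(31.0249 + 4·30.3601) = 121.4404/152.4653 = 0.7965.

0.7965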